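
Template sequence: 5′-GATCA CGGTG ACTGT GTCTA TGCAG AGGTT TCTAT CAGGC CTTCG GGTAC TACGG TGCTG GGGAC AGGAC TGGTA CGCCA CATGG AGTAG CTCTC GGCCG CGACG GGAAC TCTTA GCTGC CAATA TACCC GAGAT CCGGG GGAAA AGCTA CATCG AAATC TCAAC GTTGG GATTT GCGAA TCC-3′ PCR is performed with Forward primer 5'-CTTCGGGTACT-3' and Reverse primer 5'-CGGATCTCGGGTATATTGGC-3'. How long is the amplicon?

Forward primer CTTCGGGTACT is found on the top strand at positions 41–51.
Taking the reverse complement of CGGATCTCGGGTATATTGGC gives GCCAATATACCCGAGATCCG, found at positions 119–138 on the template; the primer anneals here to the top strand with its 3' end pointing upstream.
The product runs from position 41 to position 138, so its length is 138 − 41 + 1 = 98 bp.

98 bp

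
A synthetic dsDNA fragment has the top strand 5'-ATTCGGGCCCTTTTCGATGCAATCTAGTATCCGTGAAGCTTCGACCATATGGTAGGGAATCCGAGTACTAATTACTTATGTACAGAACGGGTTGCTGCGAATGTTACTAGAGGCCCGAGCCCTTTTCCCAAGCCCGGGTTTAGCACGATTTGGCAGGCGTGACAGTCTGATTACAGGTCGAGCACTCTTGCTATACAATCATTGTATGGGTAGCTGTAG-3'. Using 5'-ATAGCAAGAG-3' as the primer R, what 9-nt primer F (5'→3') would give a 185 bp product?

5'-CTTTTCGAT-3'

The reverse primer's reverse complement CTCTTGCTAT matches the template at positions 185–194, so the product ends at position 194.
A 185 bp product then starts at position 194 − 185 + 1 = 10.
The forward primer is identical to the top strand there: CTTTTCGAT.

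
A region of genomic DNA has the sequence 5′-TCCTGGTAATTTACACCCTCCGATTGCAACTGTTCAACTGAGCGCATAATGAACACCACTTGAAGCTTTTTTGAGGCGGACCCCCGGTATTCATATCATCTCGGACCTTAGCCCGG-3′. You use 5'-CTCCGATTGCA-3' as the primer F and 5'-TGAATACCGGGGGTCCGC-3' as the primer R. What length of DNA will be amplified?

Scanning the template, CTCCGATTGCA occurs at positions 18–28; this primer anneals to the bottom strand there with its 3' end pointing downstream.
Reverse complement of the reverse primer: GCGGACCCCCGGTATTCA. This occurs on the top strand at positions 76–93.
Amplicon spans positions 18–93: 76 bp.

76 bp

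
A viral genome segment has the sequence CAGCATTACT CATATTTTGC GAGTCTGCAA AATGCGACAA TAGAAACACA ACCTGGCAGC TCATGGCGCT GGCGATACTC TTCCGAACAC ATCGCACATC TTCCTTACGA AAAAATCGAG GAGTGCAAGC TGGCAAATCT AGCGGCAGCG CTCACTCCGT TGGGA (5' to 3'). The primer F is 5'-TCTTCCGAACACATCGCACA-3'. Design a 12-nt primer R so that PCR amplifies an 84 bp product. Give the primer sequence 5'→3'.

5'-CAACGGAGTGAG-3'

The forward primer binds at positions 79–98, so an 84 bp product ends at position 79 + 84 − 1 = 162.
The reverse primer anneals to the top strand over positions 151–162, i.e. to CTCACTCCGTTG.
Its sequence written 5'→3' is the reverse complement: CAACGGAGTGAG.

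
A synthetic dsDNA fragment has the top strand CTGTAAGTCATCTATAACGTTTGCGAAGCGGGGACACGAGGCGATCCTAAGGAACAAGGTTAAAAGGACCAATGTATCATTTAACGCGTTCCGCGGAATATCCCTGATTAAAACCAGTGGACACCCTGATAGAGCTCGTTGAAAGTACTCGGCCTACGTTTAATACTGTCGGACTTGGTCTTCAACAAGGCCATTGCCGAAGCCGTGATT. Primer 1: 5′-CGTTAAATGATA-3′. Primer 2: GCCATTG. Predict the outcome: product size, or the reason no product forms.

No product — the primers' 3' ends point away from each other.

Primer 1 (CGTTAAATGATA) has reverse complement TATCATTTAACG, which matches the top strand at positions 75–86; primer 1 anneals to the top strand there with its 3' end pointing upstream toward position 75.
Primer 2 (GCCATTG) matches the top strand directly at positions 190–196; it anneals to the bottom strand with its 3' end pointing downstream toward position 196.
The 3' ends diverge (primer 1 extends toward position 1, primer 2 toward position 210), so the primers never converge on a shared product.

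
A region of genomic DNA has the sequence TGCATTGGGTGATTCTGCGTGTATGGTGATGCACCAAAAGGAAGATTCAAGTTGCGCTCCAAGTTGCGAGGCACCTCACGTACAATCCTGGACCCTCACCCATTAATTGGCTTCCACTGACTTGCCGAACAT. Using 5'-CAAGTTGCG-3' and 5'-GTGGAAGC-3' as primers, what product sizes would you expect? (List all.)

70 bp, 58 bp

The forward primer CAAGTTGCG matches the top strand at positions 48–56, 60–68.
The reverse primer's reverse complement is GCTTCCAC, matching at positions 110–117.
Each forward site pairs with the reverse site to give a product ending at position 117: sizes 70, 58 bp.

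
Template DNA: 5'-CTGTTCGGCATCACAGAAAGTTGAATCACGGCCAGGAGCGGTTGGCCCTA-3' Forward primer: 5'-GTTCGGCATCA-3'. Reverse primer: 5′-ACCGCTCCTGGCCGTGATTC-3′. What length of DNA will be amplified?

Forward primer GTTCGGCATCA is found on the top strand at positions 3–13.
Reverse complement of the reverse primer: GAATCACGGCCAGGAGCGGT. This occurs on the top strand at positions 23–42.
Amplicon spans positions 3–42: 40 bp.

40 bp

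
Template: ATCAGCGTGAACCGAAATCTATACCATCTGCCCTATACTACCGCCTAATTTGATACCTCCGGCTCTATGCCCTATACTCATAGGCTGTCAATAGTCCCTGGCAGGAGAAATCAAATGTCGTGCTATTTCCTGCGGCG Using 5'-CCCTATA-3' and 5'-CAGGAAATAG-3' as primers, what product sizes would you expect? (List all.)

The forward primer CCCTATA matches the top strand at positions 31–37, 70–76.
The reverse primer's reverse complement is CTATTTCCTG, matching at positions 123–132.
Each forward site pairs with the reverse site to give a product ending at position 132: sizes 102, 63 bp.

102 bp, 63 bp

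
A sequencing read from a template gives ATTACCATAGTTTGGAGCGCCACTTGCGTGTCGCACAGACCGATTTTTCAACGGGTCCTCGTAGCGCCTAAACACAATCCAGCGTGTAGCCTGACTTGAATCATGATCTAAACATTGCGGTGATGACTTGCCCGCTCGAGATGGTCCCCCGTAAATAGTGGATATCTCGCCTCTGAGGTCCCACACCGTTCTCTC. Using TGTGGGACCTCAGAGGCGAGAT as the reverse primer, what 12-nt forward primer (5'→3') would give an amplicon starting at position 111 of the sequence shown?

The reverse primer's reverse complement ATCTCGCCTCTGAGGTCCCACA matches the template at positions 164–185; the product starts at position 111.
The forward primer is identical to the top strand over positions 111–122: AACATTGCGGTG.

5'-AACATTGCGGTG-3'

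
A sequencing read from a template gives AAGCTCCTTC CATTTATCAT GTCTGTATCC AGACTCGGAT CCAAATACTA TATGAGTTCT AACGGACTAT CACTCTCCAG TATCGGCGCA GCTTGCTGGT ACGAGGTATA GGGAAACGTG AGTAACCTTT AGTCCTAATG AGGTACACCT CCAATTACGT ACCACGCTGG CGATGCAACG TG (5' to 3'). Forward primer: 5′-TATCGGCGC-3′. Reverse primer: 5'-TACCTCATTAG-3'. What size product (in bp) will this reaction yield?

65 bp

The forward primer matches the template at positions 81–89.
Reverse complement of the reverse primer: CTAATGAGGTA. This occurs on the top strand at positions 135–145.
Amplicon spans positions 81–145: 65 bp.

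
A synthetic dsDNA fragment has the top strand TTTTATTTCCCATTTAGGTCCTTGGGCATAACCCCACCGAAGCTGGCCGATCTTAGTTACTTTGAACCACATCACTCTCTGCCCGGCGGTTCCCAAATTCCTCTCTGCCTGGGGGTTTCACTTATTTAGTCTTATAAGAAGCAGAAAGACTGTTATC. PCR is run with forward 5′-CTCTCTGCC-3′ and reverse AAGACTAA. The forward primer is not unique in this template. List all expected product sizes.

The forward primer CTCTCTGCC matches the top strand at positions 75–83, 101–109.
The reverse primer's reverse complement is TTAGTCTT, matching at positions 126–133.
Each forward site pairs with the reverse site to give a product ending at position 133: sizes 59, 33 bp.

59 bp, 33 bp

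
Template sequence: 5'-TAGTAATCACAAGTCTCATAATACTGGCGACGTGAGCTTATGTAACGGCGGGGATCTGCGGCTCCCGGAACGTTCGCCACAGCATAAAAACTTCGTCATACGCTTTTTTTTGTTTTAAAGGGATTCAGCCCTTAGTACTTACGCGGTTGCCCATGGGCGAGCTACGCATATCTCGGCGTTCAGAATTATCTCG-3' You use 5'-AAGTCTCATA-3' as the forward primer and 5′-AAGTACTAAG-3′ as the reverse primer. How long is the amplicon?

Scanning the template, AAGTCTCATA occurs at positions 11–20; this primer anneals to the bottom strand there with its 3' end pointing downstream.
Reverse complement of the reverse primer: CTTAGTACTT. This occurs on the top strand at positions 131–140.
The product runs from position 11 to position 140, so its length is 140 − 11 + 1 = 130 bp.

130 bp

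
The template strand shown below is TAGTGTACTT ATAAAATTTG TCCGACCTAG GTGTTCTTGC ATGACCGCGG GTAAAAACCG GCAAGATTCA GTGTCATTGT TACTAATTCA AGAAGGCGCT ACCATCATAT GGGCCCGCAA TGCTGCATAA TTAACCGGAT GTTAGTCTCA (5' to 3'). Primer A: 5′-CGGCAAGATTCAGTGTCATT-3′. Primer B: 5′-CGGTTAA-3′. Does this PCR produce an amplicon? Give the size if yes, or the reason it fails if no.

Yes — a 79 bp product.

Primer A (CGGCAAGATTCAGTGTCATT) matches the top strand at positions 59–78; it acts as a forward primer.
Primer B's reverse complement is TTAACCG, matching the top strand at positions 131–137; it acts as a reverse primer.
The 3' ends face each other across positions 59–137, giving a 79 bp product.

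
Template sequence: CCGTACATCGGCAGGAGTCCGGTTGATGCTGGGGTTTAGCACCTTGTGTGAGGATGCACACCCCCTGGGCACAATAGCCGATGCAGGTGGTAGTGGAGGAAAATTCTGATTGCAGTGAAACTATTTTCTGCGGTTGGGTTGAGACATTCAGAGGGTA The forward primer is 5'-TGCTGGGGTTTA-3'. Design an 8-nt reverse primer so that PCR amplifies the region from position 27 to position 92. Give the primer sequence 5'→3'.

The product's 3' end on the top strand is position 92.
The reverse primer anneals to the top strand over positions 85–92, i.e. to AGGTGGTA.
Its sequence written 5'→3' is the reverse complement: TACCACCT.

5'-TACCACCT-3'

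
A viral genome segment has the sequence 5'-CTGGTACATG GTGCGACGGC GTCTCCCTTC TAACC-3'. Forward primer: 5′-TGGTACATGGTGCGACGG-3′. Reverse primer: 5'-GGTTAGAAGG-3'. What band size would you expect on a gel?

34 bp

The forward primer matches the template at positions 2–19.
The reverse primer's reverse complement is CCTTCTAACC, which matches the template at positions 26–35.
The product runs from position 2 to position 35, so its length is 35 − 2 + 1 = 34 bp.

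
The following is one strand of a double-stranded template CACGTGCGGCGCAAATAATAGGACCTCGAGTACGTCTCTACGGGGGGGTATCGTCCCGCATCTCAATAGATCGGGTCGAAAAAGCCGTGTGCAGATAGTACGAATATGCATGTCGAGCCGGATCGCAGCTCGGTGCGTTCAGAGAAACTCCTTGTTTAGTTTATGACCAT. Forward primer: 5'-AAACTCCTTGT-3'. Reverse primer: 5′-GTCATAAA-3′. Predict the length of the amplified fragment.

23 bp

Forward primer AAACTCCTTGT is found on the top strand at positions 145–155.
Taking the reverse complement of GTCATAAA gives TTTATGAC, found at positions 160–167 on the template; the primer anneals here to the top strand with its 3' end pointing upstream.
The product runs from position 145 to position 167, so its length is 167 − 145 + 1 = 23 bp.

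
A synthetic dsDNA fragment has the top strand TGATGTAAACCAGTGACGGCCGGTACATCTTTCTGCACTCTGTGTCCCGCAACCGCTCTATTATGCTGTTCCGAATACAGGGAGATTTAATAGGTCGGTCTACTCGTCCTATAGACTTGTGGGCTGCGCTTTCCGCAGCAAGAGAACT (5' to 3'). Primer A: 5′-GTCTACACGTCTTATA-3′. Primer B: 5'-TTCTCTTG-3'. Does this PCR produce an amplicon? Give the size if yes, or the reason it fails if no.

No product — primer A has no binding site in the template.

Primer A (GTCTACACGTCTTATA) does not match the top strand, and its reverse complement TATAAGACGTGTAGAC does not match either.
With no annealing site for primer A, no amplification occurs.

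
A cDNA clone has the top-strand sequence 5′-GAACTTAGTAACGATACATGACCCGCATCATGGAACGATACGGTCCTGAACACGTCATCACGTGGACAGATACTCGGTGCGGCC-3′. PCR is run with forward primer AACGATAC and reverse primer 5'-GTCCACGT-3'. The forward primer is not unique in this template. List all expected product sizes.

The forward primer AACGATAC matches the top strand at positions 10–17, 34–41.
The reverse primer's reverse complement is ACGTGGAC, matching at positions 60–67.
Each forward site pairs with the reverse site to give a product ending at position 67: sizes 58, 34 bp.

58 bp, 34 bp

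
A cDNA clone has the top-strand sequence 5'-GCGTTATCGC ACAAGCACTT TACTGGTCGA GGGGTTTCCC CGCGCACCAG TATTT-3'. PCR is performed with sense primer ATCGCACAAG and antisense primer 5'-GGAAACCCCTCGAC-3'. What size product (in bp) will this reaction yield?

34 bp

Forward primer ATCGCACAAG is found on the top strand at positions 6–15.
Taking the reverse complement of GGAAACCCCTCGAC gives GTCGAGGGGTTTCC, found at positions 26–39 on the template; the primer anneals here to the top strand with its 3' end pointing upstream.
Amplicon spans positions 6–39: 34 bp.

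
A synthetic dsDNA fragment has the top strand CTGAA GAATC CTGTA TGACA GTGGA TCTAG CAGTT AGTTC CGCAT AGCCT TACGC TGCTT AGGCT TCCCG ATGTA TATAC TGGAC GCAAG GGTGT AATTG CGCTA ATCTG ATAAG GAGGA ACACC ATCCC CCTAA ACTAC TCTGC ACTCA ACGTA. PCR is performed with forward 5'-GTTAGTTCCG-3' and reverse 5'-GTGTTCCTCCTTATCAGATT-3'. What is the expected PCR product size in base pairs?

The forward primer matches the template at positions 33–42.
Taking the reverse complement of GTGTTCCTCCTTATCAGATT gives AATCTGATAAGGAGGAACAC, found at positions 105–124 on the template; the primer anneals here to the top strand with its 3' end pointing upstream.
Amplicon spans positions 33–124: 92 bp.

92 bp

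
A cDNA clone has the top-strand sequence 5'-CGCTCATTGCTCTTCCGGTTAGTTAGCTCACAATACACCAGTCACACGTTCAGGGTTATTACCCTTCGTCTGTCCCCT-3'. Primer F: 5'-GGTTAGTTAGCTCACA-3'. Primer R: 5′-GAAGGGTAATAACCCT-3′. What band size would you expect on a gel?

Scanning the template, GGTTAGTTAGCTCACA occurs at positions 17–32; this primer anneals to the bottom strand there with its 3' end pointing downstream.
Reverse complement of the reverse primer: AGGGTTATTACCCTTC. This occurs on the top strand at positions 52–67.
Product length = (reverse-primer end) − (forward-primer start) + 1 = 67 − 17 + 1 = 51 bp.

51 bp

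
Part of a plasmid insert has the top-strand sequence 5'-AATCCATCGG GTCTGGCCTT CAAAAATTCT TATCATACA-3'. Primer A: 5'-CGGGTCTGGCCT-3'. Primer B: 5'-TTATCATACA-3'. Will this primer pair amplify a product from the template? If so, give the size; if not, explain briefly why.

Primer A (CGGGTCTGGCCT) matches the top strand at positions 8–19 (3' end points downstream).
Primer B (TTATCATACA) also matches the top strand directly, at positions 30–39 — its reverse complement TGTATGATAA is not present.
Both primers anneal to the bottom strand with 3' ends pointing the same way, so neither can prime synthesis back toward the other.

No product — both primers anneal to the same strand and extend in the same direction.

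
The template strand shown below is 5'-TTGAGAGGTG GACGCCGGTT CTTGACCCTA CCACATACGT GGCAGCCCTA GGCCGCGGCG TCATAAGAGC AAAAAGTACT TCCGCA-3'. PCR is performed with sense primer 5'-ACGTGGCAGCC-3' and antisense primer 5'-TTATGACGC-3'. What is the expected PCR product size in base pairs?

30 bp

Forward primer ACGTGGCAGCC is found on the top strand at positions 37–47.
Reverse complement of the reverse primer: GCGTCATAA. This occurs on the top strand at positions 58–66.
The product runs from position 37 to position 66, so its length is 66 − 37 + 1 = 30 bp.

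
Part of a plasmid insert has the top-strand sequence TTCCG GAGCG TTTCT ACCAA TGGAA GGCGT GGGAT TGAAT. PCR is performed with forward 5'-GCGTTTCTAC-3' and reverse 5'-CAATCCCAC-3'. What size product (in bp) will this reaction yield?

The forward primer matches the template at positions 8–17.
Taking the reverse complement of CAATCCCAC gives GTGGGATTG, found at positions 29–37 on the template; the primer anneals here to the top strand with its 3' end pointing upstream.
The product runs from position 8 to position 37, so its length is 37 − 8 + 1 = 30 bp.

30 bp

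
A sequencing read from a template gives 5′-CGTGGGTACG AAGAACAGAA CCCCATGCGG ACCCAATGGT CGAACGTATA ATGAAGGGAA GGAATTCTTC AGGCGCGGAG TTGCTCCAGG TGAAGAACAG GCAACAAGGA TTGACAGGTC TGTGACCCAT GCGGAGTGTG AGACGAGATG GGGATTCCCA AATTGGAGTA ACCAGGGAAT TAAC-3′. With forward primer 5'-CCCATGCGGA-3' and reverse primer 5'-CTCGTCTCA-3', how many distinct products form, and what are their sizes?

Two products: 126 bp, 22 bp

The forward primer CCCATGCGGA matches the top strand at positions 22–31, 126–135.
The reverse primer's reverse complement is TGAGACGAG, matching at positions 139–147.
Each forward site pairs with the reverse site to give a product ending at position 147: sizes 126, 22 bp.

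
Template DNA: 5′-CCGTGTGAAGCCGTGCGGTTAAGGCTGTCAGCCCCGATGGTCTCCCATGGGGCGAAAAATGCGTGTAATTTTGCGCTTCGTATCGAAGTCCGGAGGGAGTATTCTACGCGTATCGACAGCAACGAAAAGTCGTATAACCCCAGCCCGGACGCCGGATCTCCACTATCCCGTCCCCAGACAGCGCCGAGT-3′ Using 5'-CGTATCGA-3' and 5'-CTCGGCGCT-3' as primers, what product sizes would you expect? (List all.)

110 bp, 80 bp

The forward primer CGTATCGA matches the top strand at positions 79–86, 109–116.
The reverse primer's reverse complement is AGCGCCGAG, matching at positions 180–188.
Each forward site pairs with the reverse site to give a product ending at position 188: sizes 110, 80 bp.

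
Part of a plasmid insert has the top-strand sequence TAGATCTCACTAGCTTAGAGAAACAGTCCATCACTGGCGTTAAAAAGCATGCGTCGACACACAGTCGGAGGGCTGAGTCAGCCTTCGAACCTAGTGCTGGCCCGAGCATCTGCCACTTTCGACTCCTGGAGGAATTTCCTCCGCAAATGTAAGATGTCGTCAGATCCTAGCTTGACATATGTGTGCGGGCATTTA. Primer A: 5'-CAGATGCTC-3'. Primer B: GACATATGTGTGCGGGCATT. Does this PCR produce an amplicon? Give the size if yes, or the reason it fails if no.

No product — the primers' 3' ends point away from each other.

Primer A (CAGATGCTC) has reverse complement GAGCATCTG, which matches the top strand at positions 104–112; primer A anneals to the top strand there with its 3' end pointing upstream toward position 104.
Primer B (GACATATGTGTGCGGGCATT) matches the top strand directly at positions 174–193; it anneals to the bottom strand with its 3' end pointing downstream toward position 193.
The 3' ends diverge (primer A extends toward position 1, primer B toward position 195), so the primers never converge on a shared product.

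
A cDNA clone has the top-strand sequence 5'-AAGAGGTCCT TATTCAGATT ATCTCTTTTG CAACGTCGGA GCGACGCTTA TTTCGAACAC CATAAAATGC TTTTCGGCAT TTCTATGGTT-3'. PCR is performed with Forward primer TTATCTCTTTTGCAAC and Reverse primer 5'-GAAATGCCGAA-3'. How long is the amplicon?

Scanning the template, TTATCTCTTTTGCAAC occurs at positions 19–34; this primer anneals to the bottom strand there with its 3' end pointing downstream.
Taking the reverse complement of GAAATGCCGAA gives TTCGGCATTTC, found at positions 73–83 on the template; the primer anneals here to the top strand with its 3' end pointing upstream.
Amplicon spans positions 19–83: 65 bp.

65 bp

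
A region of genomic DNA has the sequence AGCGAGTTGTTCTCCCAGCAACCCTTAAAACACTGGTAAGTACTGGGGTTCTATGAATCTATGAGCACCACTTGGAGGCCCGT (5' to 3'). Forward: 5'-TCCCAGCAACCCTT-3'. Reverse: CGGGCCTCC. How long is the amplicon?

70 bp

Forward primer TCCCAGCAACCCTT is found on the top strand at positions 13–26.
Reverse complement of the reverse primer: GGAGGCCCG. This occurs on the top strand at positions 74–82.
Amplicon spans positions 13–82: 70 bp.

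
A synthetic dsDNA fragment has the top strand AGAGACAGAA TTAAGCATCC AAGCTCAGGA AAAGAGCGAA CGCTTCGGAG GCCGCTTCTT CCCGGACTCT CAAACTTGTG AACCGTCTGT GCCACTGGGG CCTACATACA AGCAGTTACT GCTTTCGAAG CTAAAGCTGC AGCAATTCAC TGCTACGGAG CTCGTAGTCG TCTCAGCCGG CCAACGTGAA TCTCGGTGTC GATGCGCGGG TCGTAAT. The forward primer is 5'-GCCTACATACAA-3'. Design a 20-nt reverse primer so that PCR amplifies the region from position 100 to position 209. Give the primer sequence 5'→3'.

5'-CCGCGCATCGACACCGAGAT-3'

The product's 3' end on the top strand is position 209.
The reverse primer anneals to the top strand over positions 190–209, i.e. to ATCTCGGTGTCGATGCGCGG.
Its sequence written 5'→3' is the reverse complement: CCGCGCATCGACACCGAGAT.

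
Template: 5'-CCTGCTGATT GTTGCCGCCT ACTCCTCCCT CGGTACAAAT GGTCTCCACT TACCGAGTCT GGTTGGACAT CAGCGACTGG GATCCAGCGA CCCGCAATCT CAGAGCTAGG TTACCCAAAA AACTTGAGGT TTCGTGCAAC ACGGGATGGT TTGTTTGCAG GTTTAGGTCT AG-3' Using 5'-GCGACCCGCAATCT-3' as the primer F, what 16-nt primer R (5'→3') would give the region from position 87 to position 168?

5'-ACCTAAACCTGCAAAC-3'

The product's 3' end on the top strand is position 168.
The reverse primer anneals to the top strand over positions 153–168, i.e. to GTTTGCAGGTTTAGGT.
Its sequence written 5'→3' is the reverse complement: ACCTAAACCTGCAAAC.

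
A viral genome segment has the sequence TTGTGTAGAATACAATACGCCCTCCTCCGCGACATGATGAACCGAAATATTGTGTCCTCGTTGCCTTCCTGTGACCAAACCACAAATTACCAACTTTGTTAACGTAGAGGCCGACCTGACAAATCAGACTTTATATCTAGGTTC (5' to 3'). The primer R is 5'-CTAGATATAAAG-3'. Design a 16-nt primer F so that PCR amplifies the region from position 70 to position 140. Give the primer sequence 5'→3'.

5'-TGTGACCAAACCACAA-3'

The reverse primer's reverse complement CTTTATATCTAG matches the template at positions 129–140; the product starts at position 70.
The forward primer is identical to the top strand over positions 70–85: TGTGACCAAACCACAA.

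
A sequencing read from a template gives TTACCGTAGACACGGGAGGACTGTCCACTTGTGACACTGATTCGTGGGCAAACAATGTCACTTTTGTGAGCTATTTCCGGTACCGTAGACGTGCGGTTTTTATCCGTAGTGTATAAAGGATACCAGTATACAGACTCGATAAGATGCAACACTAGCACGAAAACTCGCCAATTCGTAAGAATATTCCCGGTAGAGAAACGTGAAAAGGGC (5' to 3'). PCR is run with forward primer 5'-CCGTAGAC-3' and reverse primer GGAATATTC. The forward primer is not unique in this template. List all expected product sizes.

184 bp, 105 bp

The forward primer CCGTAGAC matches the top strand at positions 4–11, 83–90.
The reverse primer's reverse complement is GAATATTCC, matching at positions 179–187.
Each forward site pairs with the reverse site to give a product ending at position 187: sizes 184, 105 bp.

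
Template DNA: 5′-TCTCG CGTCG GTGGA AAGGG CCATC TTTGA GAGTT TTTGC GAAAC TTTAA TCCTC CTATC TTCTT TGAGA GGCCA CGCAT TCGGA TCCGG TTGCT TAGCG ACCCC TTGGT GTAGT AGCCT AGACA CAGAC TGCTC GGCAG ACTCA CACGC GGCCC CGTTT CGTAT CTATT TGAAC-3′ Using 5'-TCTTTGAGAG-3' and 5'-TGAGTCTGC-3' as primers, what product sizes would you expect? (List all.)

The forward primer TCTTTGAGAG matches the top strand at positions 24–33, 62–71.
The reverse primer's reverse complement is GCAGACTCA, matching at positions 137–145.
Each forward site pairs with the reverse site to give a product ending at position 145: sizes 122, 84 bp.

122 bp, 84 bp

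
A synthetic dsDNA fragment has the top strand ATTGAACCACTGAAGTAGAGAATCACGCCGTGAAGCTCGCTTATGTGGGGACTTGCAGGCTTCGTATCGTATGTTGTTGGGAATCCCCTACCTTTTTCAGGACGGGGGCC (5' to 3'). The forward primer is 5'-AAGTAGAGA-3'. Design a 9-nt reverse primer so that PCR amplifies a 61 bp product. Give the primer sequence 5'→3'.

The forward primer binds at positions 13–21, so a 61 bp product ends at position 13 + 61 − 1 = 73.
The reverse primer anneals to the top strand over positions 65–73, i.e. to TATCGTATG.
Its sequence written 5'→3' is the reverse complement: CATACGATA.

5'-CATACGATA-3'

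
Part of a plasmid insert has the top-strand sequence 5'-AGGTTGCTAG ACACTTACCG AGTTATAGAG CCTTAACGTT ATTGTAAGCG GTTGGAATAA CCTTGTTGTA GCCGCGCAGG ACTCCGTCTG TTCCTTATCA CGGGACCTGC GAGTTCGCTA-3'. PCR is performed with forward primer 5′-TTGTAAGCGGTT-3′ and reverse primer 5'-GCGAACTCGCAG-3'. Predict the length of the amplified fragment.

Scanning the template, TTGTAAGCGGTT occurs at positions 42–53; this primer anneals to the bottom strand there with its 3' end pointing downstream.
Reverse complement of the reverse primer: CTGCGAGTTCGC. This occurs on the top strand at positions 107–118.
Product length = (reverse-primer end) − (forward-primer start) + 1 = 118 − 42 + 1 = 77 bp.

77 bp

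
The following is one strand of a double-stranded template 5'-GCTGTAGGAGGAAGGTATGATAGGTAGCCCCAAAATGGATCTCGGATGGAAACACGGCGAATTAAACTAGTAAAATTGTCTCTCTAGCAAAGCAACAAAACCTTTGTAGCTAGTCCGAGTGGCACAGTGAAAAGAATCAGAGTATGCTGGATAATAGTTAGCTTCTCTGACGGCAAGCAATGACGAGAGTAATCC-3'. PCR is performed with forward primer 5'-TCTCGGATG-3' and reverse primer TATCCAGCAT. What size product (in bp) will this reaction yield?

The forward primer matches the template at positions 40–48.
The reverse primer's reverse complement is ATGCTGGATA, which matches the template at positions 144–153.
The product runs from position 40 to position 153, so its length is 153 − 40 + 1 = 114 bp.

114 bp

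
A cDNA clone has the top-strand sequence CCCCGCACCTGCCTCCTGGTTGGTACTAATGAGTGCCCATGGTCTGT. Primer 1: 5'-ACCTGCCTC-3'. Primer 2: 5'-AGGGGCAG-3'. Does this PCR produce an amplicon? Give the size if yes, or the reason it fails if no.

Primer 2 (AGGGGCAG) does not match the top strand, and its reverse complement CTGCCCCT does not match either.
With no annealing site for primer 2, no amplification occurs.

No product — primer 2 has no binding site in the template.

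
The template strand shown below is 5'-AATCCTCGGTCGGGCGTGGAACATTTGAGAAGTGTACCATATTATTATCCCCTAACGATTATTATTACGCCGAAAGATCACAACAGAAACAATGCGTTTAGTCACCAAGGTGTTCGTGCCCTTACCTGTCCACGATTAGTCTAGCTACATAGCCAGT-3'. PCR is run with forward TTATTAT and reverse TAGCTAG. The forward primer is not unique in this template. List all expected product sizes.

106 bp, 89 bp

The forward primer TTATTAT matches the top strand at positions 42–48, 59–65.
The reverse primer's reverse complement is CTAGCTA, matching at positions 141–147.
Each forward site pairs with the reverse site to give a product ending at position 147: sizes 106, 89 bp.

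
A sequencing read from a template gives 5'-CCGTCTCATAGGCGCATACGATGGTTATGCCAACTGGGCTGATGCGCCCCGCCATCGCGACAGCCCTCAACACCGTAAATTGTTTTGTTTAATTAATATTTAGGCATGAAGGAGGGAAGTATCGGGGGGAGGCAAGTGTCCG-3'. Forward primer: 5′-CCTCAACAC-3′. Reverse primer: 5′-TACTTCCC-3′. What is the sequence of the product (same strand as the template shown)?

The forward primer matches the template at positions 65–73.
Taking the reverse complement of TACTTCCC gives GGGAAGTA, found at positions 114–121 on the template; the primer anneals here to the top strand with its 3' end pointing upstream.
The product is the template from position 65 through 121 (57 bp).

5'-CCTCAACACCGTAAATTGTTTTGTTTAATTAATATTTAGGCATGAAGGAGGGAAGTA-3'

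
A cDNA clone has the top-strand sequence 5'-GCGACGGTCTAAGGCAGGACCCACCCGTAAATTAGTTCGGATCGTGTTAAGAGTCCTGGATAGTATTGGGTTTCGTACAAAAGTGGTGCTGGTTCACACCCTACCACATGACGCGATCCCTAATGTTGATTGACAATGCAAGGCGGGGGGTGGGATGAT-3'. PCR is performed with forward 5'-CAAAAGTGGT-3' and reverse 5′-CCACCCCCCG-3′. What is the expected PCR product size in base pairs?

Forward primer CAAAAGTGGT is found on the top strand at positions 78–87.
Reverse complement of the reverse primer: CGGGGGGTGG. This occurs on the top strand at positions 144–153.
Amplicon spans positions 78–153: 76 bp.

76 bp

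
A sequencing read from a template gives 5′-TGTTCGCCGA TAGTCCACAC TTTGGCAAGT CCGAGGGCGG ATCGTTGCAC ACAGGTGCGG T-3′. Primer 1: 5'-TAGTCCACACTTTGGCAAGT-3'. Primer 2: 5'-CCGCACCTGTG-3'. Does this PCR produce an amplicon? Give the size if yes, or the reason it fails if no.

Primer 1 (TAGTCCACACTTTGGCAAGT) matches the top strand at positions 11–30; it acts as a forward primer.
Primer 2's reverse complement is CACAGGTGCGG, matching the top strand at positions 50–60; it acts as a reverse primer.
The 3' ends face each other across positions 11–60, giving a 50 bp product.

Yes — a 50 bp product.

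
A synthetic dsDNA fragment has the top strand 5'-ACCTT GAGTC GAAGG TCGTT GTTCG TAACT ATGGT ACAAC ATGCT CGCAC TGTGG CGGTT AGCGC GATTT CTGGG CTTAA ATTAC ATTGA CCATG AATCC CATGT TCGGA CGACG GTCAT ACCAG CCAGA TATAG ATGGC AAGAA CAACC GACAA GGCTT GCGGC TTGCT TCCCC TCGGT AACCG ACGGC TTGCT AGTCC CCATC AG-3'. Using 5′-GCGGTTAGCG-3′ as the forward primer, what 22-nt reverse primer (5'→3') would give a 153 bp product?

5'-CTGATGGGGACTAGCAAGCCGT-3'

The forward primer binds at positions 55–64, so a 153 bp product ends at position 55 + 153 − 1 = 207.
The reverse primer anneals to the top strand over positions 186–207, i.e. to ACGGCTTGCTAGTCCCCATCAG.
Its sequence written 5'→3' is the reverse complement: CTGATGGGGACTAGCAAGCCGT.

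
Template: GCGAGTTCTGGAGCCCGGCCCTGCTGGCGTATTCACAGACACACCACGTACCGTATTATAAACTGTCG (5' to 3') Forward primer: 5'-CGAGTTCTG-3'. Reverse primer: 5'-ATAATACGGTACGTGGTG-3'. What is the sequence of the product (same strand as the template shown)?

Scanning the template, CGAGTTCTG occurs at positions 2–10; this primer anneals to the bottom strand there with its 3' end pointing downstream.
Reverse complement of the reverse primer: CACCACGTACCGTATTAT. This occurs on the top strand at positions 42–59.
The product is the template from position 2 through 59 (58 bp).

5'-CGAGTTCTGGAGCCCGGCCCTGCTGGCGTATTCACAGACACACCACGTACCGTATTAT-3'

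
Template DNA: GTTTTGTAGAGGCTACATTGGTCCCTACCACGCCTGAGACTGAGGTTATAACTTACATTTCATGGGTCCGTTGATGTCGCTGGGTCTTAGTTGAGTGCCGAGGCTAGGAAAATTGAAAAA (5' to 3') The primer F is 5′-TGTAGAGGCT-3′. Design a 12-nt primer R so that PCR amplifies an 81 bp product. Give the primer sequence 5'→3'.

The forward primer binds at positions 5–14, so an 81 bp product ends at position 5 + 81 − 1 = 85.
The reverse primer anneals to the top strand over positions 74–85, i.e. to ATGTCGCTGGGT.
Its sequence written 5'→3' is the reverse complement: ACCCAGCGACAT.

5'-ACCCAGCGACAT-3'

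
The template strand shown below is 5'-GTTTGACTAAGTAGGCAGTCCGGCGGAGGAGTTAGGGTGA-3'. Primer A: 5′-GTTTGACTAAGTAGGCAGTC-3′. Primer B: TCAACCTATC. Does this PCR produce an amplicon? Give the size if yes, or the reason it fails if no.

Primer B (TCAACCTATC) does not match the top strand, and its reverse complement GATAGGTTGA does not match either.
With no annealing site for primer B, no amplification occurs.

No product — primer B has no binding site in the template.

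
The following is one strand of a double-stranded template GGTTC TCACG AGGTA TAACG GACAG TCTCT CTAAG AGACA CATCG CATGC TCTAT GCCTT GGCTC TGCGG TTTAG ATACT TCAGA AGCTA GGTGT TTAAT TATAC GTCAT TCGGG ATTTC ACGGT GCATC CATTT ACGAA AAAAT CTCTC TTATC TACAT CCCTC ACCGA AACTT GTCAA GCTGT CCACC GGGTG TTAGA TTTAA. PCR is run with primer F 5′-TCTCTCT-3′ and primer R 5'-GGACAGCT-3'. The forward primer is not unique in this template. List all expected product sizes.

162 bp, 43 bp

The forward primer TCTCTCT matches the top strand at positions 26–32, 145–151.
The reverse primer's reverse complement is AGCTGTCC, matching at positions 180–187.
Each forward site pairs with the reverse site to give a product ending at position 187: sizes 162, 43 bp.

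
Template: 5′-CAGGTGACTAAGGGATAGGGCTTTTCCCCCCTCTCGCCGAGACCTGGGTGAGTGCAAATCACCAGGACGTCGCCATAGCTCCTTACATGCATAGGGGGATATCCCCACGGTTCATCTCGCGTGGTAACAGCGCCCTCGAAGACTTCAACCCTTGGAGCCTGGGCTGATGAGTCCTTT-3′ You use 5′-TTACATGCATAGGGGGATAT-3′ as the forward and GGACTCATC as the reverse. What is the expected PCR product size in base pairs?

92 bp

The forward primer matches the template at positions 83–102.
Taking the reverse complement of GGACTCATC gives GATGAGTCC, found at positions 166–174 on the template; the primer anneals here to the top strand with its 3' end pointing upstream.
Amplicon spans positions 83–174: 92 bp.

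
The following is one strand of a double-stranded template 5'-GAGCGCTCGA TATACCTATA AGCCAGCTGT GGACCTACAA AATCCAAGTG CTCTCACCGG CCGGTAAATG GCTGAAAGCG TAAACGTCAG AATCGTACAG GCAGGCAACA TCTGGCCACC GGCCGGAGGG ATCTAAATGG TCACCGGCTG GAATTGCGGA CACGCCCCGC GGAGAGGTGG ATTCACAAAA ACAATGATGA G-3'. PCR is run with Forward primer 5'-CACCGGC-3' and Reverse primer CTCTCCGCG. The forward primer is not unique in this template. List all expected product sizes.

The forward primer CACCGGC matches the top strand at positions 55–61, 117–123, 142–148.
The reverse primer's reverse complement is CGCGGAGAG, matching at positions 168–176.
Each forward site pairs with the reverse site to give a product ending at position 176: sizes 122, 60, 35 bp.

122 bp, 60 bp, 35 bp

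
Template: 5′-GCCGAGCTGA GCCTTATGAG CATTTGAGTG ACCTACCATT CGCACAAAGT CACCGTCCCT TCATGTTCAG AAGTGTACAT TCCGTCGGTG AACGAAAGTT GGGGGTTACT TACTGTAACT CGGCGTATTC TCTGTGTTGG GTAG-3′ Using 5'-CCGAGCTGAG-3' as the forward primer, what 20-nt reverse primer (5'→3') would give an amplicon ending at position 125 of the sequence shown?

5'-CGCCGAGTTACAGTAAGTAA-3'

The forward primer binds at positions 2–11; the product's 3' end on the top strand is position 125.
The reverse primer anneals to the top strand over positions 106–125, i.e. to TTACTTACTGTAACTCGGCG.
Its sequence written 5'→3' is the reverse complement: CGCCGAGTTACAGTAAGTAA.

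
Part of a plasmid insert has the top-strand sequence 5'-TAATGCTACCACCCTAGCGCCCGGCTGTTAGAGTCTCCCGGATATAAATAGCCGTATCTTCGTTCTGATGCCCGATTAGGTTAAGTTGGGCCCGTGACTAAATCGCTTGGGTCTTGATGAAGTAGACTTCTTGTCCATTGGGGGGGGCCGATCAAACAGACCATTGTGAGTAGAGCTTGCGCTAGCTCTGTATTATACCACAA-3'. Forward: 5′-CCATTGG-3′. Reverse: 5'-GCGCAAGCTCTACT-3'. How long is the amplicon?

48 bp

Forward primer CCATTGG is found on the top strand at positions 135–141.
Taking the reverse complement of GCGCAAGCTCTACT gives AGTAGAGCTTGCGC, found at positions 169–182 on the template; the primer anneals here to the top strand with its 3' end pointing upstream.
The product runs from position 135 to position 182, so its length is 182 − 135 + 1 = 48 bp.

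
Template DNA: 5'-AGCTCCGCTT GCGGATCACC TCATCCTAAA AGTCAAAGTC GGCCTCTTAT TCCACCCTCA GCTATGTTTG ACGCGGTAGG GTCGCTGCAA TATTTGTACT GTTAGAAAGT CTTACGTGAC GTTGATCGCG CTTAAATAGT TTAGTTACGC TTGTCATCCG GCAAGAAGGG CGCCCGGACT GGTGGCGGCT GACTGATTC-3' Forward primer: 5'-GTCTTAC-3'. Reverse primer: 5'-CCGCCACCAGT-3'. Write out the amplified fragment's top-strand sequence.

5'-GTCTTACGTGACGTTGATCGCGCTTAAATAGTTTAGTTACGCTTGTCATCCGGCAAGAAGGGCGCCCGGACTGGTGGCGG-3'

The forward primer matches the template at positions 109–115.
Taking the reverse complement of CCGCCACCAGT gives ACTGGTGGCGG, found at positions 178–188 on the template; the primer anneals here to the top strand with its 3' end pointing upstream.
The product is the template from position 109 through 188 (80 bp).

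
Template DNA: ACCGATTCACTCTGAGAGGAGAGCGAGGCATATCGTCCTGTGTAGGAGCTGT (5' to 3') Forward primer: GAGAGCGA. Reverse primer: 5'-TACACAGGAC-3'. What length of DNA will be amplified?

26 bp

The forward primer matches the template at positions 19–26.
Taking the reverse complement of TACACAGGAC gives GTCCTGTGTA, found at positions 35–44 on the template; the primer anneals here to the top strand with its 3' end pointing upstream.
Product length = (reverse-primer end) − (forward-primer start) + 1 = 44 − 19 + 1 = 26 bp.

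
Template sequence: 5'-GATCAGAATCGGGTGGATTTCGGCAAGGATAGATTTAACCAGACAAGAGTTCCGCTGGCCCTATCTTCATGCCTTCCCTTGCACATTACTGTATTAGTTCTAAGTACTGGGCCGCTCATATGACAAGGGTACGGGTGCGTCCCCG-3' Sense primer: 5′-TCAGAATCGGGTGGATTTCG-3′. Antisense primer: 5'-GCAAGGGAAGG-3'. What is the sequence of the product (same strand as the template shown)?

Scanning the template, TCAGAATCGGGTGGATTTCG occurs at positions 3–22; this primer anneals to the bottom strand there with its 3' end pointing downstream.
The reverse primer's reverse complement is CCTTCCCTTGC, which matches the template at positions 72–82.
The product is the template from position 3 through 82 (80 bp).

5'-TCAGAATCGGGTGGATTTCGGCAAGGATAGATTTAACCAGACAAGAGTTCCGCTGGCCCTATCTTCATGCCTTCCCTTGC-3'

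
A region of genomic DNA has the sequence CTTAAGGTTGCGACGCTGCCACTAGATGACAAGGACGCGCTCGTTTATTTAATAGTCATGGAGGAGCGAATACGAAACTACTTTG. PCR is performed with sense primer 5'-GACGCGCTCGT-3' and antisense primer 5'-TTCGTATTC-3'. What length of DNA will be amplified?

The forward primer matches the template at positions 34–44.
Taking the reverse complement of TTCGTATTC gives GAATACGAA, found at positions 68–76 on the template; the primer anneals here to the top strand with its 3' end pointing upstream.
The product runs from position 34 to position 76, so its length is 76 − 34 + 1 = 43 bp.

43 bp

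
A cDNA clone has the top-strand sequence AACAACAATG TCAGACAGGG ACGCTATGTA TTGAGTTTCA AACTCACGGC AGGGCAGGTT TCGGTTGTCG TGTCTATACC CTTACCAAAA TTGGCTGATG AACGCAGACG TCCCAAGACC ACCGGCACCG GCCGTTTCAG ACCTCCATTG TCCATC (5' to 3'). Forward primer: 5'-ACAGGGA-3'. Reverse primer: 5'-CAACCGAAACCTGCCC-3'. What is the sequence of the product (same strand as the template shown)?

The forward primer matches the template at positions 15–21.
Reverse complement of the reverse primer: GGGCAGGTTTCGGTTG. This occurs on the top strand at positions 52–67.
The product is the template from position 15 through 67 (53 bp).

5'-ACAGGGACGCTATGTATTGAGTTTCAAACTCACGGCAGGGCAGGTTTCGGTTG-3'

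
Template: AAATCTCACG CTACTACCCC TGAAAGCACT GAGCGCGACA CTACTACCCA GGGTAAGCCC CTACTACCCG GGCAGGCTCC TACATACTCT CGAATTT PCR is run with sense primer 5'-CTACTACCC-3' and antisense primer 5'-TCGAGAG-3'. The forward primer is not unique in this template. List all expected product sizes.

83 bp, 53 bp, 33 bp

The forward primer CTACTACCC matches the top strand at positions 11–19, 41–49, 61–69.
The reverse primer's reverse complement is CTCTCGA, matching at positions 87–93.
Each forward site pairs with the reverse site to give a product ending at position 93: sizes 83, 53, 33 bp.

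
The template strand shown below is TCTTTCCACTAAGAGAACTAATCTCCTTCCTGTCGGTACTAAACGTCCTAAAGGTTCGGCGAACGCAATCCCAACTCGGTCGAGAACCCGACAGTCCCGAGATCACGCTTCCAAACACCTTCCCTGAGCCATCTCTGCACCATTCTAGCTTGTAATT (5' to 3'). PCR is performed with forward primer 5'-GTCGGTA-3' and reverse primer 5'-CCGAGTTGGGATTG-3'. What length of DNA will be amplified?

Scanning the template, GTCGGTA occurs at positions 32–38; this primer anneals to the bottom strand there with its 3' end pointing downstream.
The reverse primer's reverse complement is CAATCCCAACTCGG, which matches the template at positions 66–79.
Product length = (reverse-primer end) − (forward-primer start) + 1 = 79 − 32 + 1 = 48 bp.

48 bp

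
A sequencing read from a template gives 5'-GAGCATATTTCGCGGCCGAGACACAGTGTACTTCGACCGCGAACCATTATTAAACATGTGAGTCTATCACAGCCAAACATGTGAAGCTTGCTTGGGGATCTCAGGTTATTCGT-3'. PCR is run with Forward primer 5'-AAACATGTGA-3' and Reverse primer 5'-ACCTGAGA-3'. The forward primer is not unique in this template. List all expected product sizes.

55 bp, 32 bp

The forward primer AAACATGTGA matches the top strand at positions 52–61, 75–84.
The reverse primer's reverse complement is TCTCAGGT, matching at positions 99–106.
Each forward site pairs with the reverse site to give a product ending at position 106: sizes 55, 32 bp.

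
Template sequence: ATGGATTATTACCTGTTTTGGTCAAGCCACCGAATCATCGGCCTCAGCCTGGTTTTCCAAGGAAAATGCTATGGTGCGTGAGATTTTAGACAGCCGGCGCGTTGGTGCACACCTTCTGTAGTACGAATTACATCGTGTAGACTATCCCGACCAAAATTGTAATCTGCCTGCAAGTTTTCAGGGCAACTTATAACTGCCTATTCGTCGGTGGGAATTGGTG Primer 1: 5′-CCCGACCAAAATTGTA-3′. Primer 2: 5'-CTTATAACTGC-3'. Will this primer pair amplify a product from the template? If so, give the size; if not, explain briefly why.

No product — both primers anneal to the same strand and extend in the same direction.

Primer 1 (CCCGACCAAAATTGTA) matches the top strand at positions 146–161 (3' end points downstream).
Primer 2 (CTTATAACTGC) also matches the top strand directly, at positions 187–197 — its reverse complement GCAGTTATAAG is not present.
Both primers anneal to the bottom strand with 3' ends pointing the same way, so neither can prime synthesis back toward the other.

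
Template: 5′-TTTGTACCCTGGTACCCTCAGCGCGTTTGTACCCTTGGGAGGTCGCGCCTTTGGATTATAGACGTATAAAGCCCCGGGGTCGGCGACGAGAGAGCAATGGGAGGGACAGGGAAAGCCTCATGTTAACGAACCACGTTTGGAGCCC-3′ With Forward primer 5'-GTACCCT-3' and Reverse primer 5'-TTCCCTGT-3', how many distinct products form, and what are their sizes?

Three products: 110 bp, 102 bp, 85 bp

The forward primer GTACCCT matches the top strand at positions 4–10, 12–18, 29–35.
The reverse primer's reverse complement is ACAGGGAA, matching at positions 106–113.
Each forward site pairs with the reverse site to give a product ending at position 113: sizes 110, 102, 85 bp.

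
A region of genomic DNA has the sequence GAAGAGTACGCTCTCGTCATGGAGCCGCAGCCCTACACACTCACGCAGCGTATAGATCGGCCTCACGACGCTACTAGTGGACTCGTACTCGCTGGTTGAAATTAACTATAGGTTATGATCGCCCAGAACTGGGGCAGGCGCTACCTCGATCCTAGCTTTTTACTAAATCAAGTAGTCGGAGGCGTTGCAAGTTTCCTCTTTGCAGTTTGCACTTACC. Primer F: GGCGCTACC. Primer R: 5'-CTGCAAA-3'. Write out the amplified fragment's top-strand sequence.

Scanning the template, GGCGCTACC occurs at positions 137–145; this primer anneals to the bottom strand there with its 3' end pointing downstream.
Taking the reverse complement of CTGCAAA gives TTTGCAG, found at positions 199–205 on the template; the primer anneals here to the top strand with its 3' end pointing upstream.
The product is the template from position 137 through 205 (69 bp).

5'-GGCGCTACCTCGATCCTAGCTTTTTACTAAATCAAGTAGTCGGAGGCGTTGCAAGTTTCCTCTTTGCAG-3'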